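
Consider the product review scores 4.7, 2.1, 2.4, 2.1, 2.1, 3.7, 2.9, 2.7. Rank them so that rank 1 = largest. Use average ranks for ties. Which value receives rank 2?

Sorted (descending): 4.7, 3.7, 2.9, 2.7, 2.4, 2.1, 2.1, 2.1
The 3 values of 2.1 occupy positions 6–8 → average rank 7.
Rank 2 → value 3.7.

3.7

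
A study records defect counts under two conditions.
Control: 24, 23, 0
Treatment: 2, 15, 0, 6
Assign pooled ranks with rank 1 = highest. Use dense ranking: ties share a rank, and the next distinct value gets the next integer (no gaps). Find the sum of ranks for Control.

Sorted (descending): 24, 23, 15, 6, 2, 0, 0
The 2 values of 0 share dense rank 6.
Remaining distinct values take the next consecutive integers.
Control values → pooled ranks: 24→1, 23→2, 0→6
Rank sum = 1 + 2 + 6 = 9

9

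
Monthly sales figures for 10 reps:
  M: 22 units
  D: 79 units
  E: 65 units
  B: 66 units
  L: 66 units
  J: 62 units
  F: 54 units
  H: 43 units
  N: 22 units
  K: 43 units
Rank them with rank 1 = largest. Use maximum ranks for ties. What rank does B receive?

Sorted (descending): 79, 66, 66, 65, 62, 54, 43, 43, 22, 22
The 2 values of 66 occupy positions 2–3 → each gets rank 3.
The 2 values of 43 occupy positions 7–8 → each gets rank 8.
The 2 values of 22 occupy positions 9–10 → each gets rank 10.
B has value 66 units → rank 3.

3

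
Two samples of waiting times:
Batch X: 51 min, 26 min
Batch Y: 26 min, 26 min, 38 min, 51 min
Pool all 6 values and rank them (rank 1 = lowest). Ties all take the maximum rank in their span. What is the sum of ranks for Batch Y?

16

Sorted (ascending): 26, 26, 26, 38, 51, 51
The 3 values of 26 occupy positions 1–3 → each gets rank 3.
The 2 values of 51 occupy positions 5–6 → each gets rank 6.
Batch Y values → pooled ranks: 26→3, 26→3, 38→4, 51→6
Rank sum = 3 + 3 + 4 + 6 = 16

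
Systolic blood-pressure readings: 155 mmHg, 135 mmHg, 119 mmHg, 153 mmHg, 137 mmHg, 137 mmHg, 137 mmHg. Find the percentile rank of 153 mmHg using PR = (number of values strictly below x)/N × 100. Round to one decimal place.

71.4

N = 7.
Strictly below 153: 5. Equal to 153: 1.
PR = 5/7 × 100 = 71.4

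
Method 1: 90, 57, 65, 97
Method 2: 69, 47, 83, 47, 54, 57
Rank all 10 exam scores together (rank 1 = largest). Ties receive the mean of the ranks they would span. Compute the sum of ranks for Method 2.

40.5

Sorted (descending): 97, 90, 83, 69, 65, 57, 57, 54, 47, 47
The 2 values of 57 occupy positions 6–7 → average rank (6+7)/2 = 6.5.
The 2 values of 47 occupy positions 9–10 → average rank (9+10)/2 = 9.5.
Method 2 values → pooled ranks: 69→4, 47→9.5, 83→3, 47→9.5, 54→8, 57→6.5
Rank sum = 4 + 9.5 + 3 + 9.5 + 8 + 6.5 = 40.5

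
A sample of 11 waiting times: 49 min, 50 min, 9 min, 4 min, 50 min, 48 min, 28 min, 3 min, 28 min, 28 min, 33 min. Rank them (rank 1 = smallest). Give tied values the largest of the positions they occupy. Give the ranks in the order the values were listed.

9, 11, 3, 2, 11, 8, 6, 1, 6, 6, 7

Sorted (ascending): 3, 4, 9, 28, 28, 28, 33, 48, 49, 50, 50
The 3 values of 28 occupy positions 4–6 → each gets rank 6.
The 2 values of 50 occupy positions 10–11 → each gets rank 11.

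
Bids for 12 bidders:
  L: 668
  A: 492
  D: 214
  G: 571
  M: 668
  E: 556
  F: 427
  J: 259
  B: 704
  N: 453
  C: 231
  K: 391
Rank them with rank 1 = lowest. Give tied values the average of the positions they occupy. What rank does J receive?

Sorted (ascending): 214, 231, 259, 391, 427, 453, 492, 556, 571, 668, 668, 704
The 2 values of 668 occupy positions 10–11 → average rank (10+11)/2 = 10.5.
J has value 259 → rank 3.

3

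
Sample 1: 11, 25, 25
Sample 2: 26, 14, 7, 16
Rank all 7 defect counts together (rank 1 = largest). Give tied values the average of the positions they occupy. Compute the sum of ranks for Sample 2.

17

Sorted (descending): 26, 25, 25, 16, 14, 11, 7
The 2 values of 25 occupy positions 2–3 → average rank (2+3)/2 = 2.5.
Sample 2 values → pooled ranks: 26→1, 14→5, 7→7, 16→4
Rank sum = 1 + 5 + 7 + 4 = 17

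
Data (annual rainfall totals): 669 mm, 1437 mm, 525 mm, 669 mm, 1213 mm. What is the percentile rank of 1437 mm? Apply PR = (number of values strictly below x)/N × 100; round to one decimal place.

80.0

N = 5.
Strictly below 1437: 4. Equal to 1437: 1.
PR = 4/5 × 100 = 80.0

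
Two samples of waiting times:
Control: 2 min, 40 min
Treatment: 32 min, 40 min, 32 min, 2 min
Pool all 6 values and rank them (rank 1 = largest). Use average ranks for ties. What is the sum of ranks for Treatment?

Sorted (descending): 40, 40, 32, 32, 2, 2
The 2 values of 40 occupy positions 1–2 → average rank (1+2)/2 = 1.5.
The 2 values of 32 occupy positions 3–4 → average rank (3+4)/2 = 3.5.
The 2 values of 2 occupy positions 5–6 → average rank (5+6)/2 = 5.5.
Treatment values → pooled ranks: 32→3.5, 40→1.5, 32→3.5, 2→5.5
Rank sum = 3.5 + 1.5 + 3.5 + 5.5 = 14

14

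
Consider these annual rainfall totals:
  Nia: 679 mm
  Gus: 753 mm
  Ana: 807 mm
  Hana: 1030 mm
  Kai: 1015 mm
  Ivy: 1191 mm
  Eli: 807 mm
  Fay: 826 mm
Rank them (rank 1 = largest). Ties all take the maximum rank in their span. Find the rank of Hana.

Sorted (descending): 1191, 1030, 1015, 826, 807, 807, 753, 679
The 2 values of 807 occupy positions 5–6 → each gets rank 6.
Hana has value 1030 mm → rank 2.

2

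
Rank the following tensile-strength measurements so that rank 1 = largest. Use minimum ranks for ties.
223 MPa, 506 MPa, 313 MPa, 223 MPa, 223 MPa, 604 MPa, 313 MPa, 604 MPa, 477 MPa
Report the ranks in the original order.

Sorted (descending): 604, 604, 506, 477, 313, 313, 223, 223, 223
The 2 values of 604 occupy positions 1–2 → each gets rank 1.
The 2 values of 313 occupy positions 5–6 → each gets rank 5.
The 3 values of 223 occupy positions 7–9 → each gets rank 7.

7, 3, 5, 7, 7, 1, 5, 1, 4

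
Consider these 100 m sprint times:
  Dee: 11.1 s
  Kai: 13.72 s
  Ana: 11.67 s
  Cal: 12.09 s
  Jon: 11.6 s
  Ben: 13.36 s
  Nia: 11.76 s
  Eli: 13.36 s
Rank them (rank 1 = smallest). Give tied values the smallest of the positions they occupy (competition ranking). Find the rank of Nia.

Sorted (ascending): 11.1, 11.6, 11.67, 11.76, 12.09, 13.36, 13.36, 13.72
The 2 values of 13.36 occupy positions 6–7 → each gets rank 6.
Nia has value 11.76 s → rank 4.

4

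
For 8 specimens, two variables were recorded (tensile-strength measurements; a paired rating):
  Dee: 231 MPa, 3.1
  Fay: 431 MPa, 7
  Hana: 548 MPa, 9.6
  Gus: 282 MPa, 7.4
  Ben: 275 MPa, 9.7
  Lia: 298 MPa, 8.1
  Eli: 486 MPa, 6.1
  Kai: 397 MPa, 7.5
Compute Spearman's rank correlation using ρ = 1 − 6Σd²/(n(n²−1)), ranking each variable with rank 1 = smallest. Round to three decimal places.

0.095

Ranks of variable 1: 1, 6, 8, 3, 2, 4, 7, 5
Ranks of variable 2: 1, 3, 7, 4, 8, 6, 2, 5
d = r₁ − r₂: 0, 3, 1, -1, -6, -2, 5, 0
d²: 0, 9, 1, 1, 36, 4, 25, 0; Σd² = 76
ρ = 1 − 6·76/(8·63) = 1 − 456/504 = 0.095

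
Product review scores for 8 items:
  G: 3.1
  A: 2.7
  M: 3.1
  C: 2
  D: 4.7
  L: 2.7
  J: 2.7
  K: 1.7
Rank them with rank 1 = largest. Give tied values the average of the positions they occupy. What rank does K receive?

Sorted (descending): 4.7, 3.1, 3.1, 2.7, 2.7, 2.7, 2, 1.7
The 2 values of 3.1 occupy positions 2–3 → average rank (2+3)/2 = 2.5.
The 3 values of 2.7 occupy positions 4–6 → average rank 5.
K has value 1.7 → rank 8.

8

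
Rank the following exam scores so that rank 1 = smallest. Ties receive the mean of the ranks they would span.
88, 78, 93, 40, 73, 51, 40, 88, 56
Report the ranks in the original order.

Sorted (ascending): 40, 40, 51, 56, 73, 78, 88, 88, 93
The 2 values of 40 occupy positions 1–2 → average rank (1+2)/2 = 1.5.
The 2 values of 88 occupy positions 7–8 → average rank (7+8)/2 = 7.5.

7.5, 6, 9, 1.5, 5, 3, 1.5, 7.5, 4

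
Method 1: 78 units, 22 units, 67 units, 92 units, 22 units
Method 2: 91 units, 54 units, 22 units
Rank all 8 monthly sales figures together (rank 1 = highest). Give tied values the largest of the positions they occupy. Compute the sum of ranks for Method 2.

15

Sorted (descending): 92, 91, 78, 67, 54, 22, 22, 22
The 3 values of 22 occupy positions 6–8 → each gets rank 8.
Method 2 values → pooled ranks: 91→2, 54→5, 22→8
Rank sum = 2 + 5 + 8 = 15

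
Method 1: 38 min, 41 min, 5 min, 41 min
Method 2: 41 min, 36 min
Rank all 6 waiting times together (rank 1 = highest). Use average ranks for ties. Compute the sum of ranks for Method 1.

Sorted (descending): 41, 41, 41, 38, 36, 5
The 3 values of 41 occupy positions 1–3 → average rank 2.
Method 1 values → pooled ranks: 38→4, 41→2, 5→6, 41→2
Rank sum = 4 + 2 + 6 + 2 = 14

14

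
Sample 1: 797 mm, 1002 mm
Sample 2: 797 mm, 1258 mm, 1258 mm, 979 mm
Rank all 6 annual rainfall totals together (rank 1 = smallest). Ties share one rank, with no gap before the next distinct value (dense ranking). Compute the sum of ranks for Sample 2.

11

Sorted (ascending): 797, 797, 979, 1002, 1258, 1258
The 2 values of 797 share dense rank 1.
The 2 values of 1258 share dense rank 4.
Remaining distinct values take the next consecutive integers.
Sample 2 values → pooled ranks: 797→1, 1258→4, 1258→4, 979→2
Rank sum = 1 + 4 + 4 + 2 = 11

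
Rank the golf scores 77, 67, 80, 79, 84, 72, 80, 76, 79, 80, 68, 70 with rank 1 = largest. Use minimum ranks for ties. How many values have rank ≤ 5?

Sorted (descending): 84, 80, 80, 80, 79, 79, 77, 76, 72, 70, 68, 67
The 3 values of 80 occupy positions 2–4 → each gets rank 2.
The 2 values of 79 occupy positions 5–6 → each gets rank 5.
Ranks ≤ 5: {1, 2, 2, 2, 5, 5} → 6 values.

6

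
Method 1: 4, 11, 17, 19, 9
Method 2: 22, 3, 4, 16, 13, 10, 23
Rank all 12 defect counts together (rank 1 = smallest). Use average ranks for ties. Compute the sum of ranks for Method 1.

Sorted (ascending): 3, 4, 4, 9, 10, 11, 13, 16, 17, 19, 22, 23
The 2 values of 4 occupy positions 2–3 → average rank (2+3)/2 = 2.5.
Method 1 values → pooled ranks: 4→2.5, 11→6, 17→9, 19→10, 9→4
Rank sum = 2.5 + 6 + 9 + 10 + 4 = 31.5

31.5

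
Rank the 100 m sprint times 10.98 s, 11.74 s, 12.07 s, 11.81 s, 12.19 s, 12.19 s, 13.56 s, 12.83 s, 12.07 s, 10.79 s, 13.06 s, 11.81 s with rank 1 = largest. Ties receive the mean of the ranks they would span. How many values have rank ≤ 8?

Sorted (descending): 13.56, 13.06, 12.83, 12.19, 12.19, 12.07, 12.07, 11.81, 11.81, 11.74, 10.98, 10.79
The 2 values of 12.19 occupy positions 4–5 → average rank (4+5)/2 = 4.5.
The 2 values of 12.07 occupy positions 6–7 → average rank (6+7)/2 = 6.5.
The 2 values of 11.81 occupy positions 8–9 → average rank (8+9)/2 = 8.5.
Ranks ≤ 8: {1, 2, 3, 4.5, 4.5, 6.5, 6.5} → 7 values.

7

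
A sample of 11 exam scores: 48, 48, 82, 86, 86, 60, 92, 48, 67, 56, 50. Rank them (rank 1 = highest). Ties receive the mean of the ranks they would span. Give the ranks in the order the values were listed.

Sorted (descending): 92, 86, 86, 82, 67, 60, 56, 50, 48, 48, 48
The 2 values of 86 occupy positions 2–3 → average rank (2+3)/2 = 2.5.
The 3 values of 48 occupy positions 9–11 → average rank 10.

10, 10, 4, 2.5, 2.5, 6, 1, 10, 5, 7, 8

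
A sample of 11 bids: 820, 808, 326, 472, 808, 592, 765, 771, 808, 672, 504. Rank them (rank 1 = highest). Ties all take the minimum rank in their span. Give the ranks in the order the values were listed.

1, 2, 11, 10, 2, 8, 6, 5, 2, 7, 9

Sorted (descending): 820, 808, 808, 808, 771, 765, 672, 592, 504, 472, 326
The 3 values of 808 occupy positions 2–4 → each gets rank 2.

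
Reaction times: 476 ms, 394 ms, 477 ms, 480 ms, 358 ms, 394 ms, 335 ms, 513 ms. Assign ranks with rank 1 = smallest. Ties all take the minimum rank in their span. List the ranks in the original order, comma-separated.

Sorted (ascending): 335, 358, 394, 394, 476, 477, 480, 513
The 2 values of 394 occupy positions 3–4 → each gets rank 3.

5, 3, 6, 7, 2, 3, 1, 8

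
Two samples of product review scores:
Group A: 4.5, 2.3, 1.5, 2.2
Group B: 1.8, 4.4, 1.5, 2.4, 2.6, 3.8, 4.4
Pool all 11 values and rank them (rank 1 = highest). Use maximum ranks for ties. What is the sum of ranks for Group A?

Sorted (descending): 4.5, 4.4, 4.4, 3.8, 2.6, 2.4, 2.3, 2.2, 1.8, 1.5, 1.5
The 2 values of 4.4 occupy positions 2–3 → each gets rank 3.
The 2 values of 1.5 occupy positions 10–11 → each gets rank 11.
Group A values → pooled ranks: 4.5→1, 2.3→7, 1.5→11, 2.2→8
Rank sum = 1 + 7 + 11 + 8 = 27

27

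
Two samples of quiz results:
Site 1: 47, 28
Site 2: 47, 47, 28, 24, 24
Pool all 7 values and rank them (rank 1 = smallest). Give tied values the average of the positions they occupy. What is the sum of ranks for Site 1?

9.5

Sorted (ascending): 24, 24, 28, 28, 47, 47, 47
The 2 values of 24 occupy positions 1–2 → average rank (1+2)/2 = 1.5.
The 2 values of 28 occupy positions 3–4 → average rank (3+4)/2 = 3.5.
The 3 values of 47 occupy positions 5–7 → average rank 6.
Site 1 values → pooled ranks: 47→6, 28→3.5
Rank sum = 6 + 3.5 = 9.5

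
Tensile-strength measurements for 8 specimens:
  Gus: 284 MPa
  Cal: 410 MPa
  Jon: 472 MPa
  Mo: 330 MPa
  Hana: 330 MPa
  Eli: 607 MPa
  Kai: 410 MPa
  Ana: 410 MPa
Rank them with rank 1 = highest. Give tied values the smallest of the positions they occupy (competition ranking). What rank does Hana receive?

6

Sorted (descending): 607, 472, 410, 410, 410, 330, 330, 284
The 3 values of 410 occupy positions 3–5 → each gets rank 3.
The 2 values of 330 occupy positions 6–7 → each gets rank 6.
Hana has value 330 MPa → rank 6.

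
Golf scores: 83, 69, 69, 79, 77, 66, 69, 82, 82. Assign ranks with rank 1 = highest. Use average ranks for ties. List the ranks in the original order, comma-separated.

Sorted (descending): 83, 82, 82, 79, 77, 69, 69, 69, 66
The 2 values of 82 occupy positions 2–3 → average rank (2+3)/2 = 2.5.
The 3 values of 69 occupy positions 6–8 → average rank 7.

1, 7, 7, 4, 5, 9, 7, 2.5, 2.5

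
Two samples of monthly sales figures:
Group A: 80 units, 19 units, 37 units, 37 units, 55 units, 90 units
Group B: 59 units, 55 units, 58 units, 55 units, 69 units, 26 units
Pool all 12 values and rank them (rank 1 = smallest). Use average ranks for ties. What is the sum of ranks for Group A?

37

Sorted (ascending): 19, 26, 37, 37, 55, 55, 55, 58, 59, 69, 80, 90
The 2 values of 37 occupy positions 3–4 → average rank (3+4)/2 = 3.5.
The 3 values of 55 occupy positions 5–7 → average rank 6.
Group A values → pooled ranks: 80→11, 19→1, 37→3.5, 37→3.5, 55→6, 90→12
Rank sum = 11 + 1 + 3.5 + 3.5 + 6 + 12 = 37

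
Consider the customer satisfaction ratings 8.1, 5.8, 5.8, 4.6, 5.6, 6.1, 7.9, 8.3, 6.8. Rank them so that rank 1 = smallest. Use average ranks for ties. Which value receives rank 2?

5.6

Sorted (ascending): 4.6, 5.6, 5.8, 5.8, 6.1, 6.8, 7.9, 8.1, 8.3
The 2 values of 5.8 occupy positions 3–4 → average rank (3+4)/2 = 3.5.
Rank 2 → value 5.6.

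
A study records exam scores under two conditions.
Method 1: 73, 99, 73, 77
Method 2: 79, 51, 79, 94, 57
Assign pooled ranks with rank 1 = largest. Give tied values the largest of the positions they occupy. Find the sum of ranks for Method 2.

27

Sorted (descending): 99, 94, 79, 79, 77, 73, 73, 57, 51
The 2 values of 79 occupy positions 3–4 → each gets rank 4.
The 2 values of 73 occupy positions 6–7 → each gets rank 7.
Method 2 values → pooled ranks: 79→4, 51→9, 79→4, 94→2, 57→8
Rank sum = 4 + 9 + 4 + 2 + 8 = 27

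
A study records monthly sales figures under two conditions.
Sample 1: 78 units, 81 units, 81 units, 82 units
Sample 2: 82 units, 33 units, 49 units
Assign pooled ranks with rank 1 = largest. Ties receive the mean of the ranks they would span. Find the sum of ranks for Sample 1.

13.5

Sorted (descending): 82, 82, 81, 81, 78, 49, 33
The 2 values of 82 occupy positions 1–2 → average rank (1+2)/2 = 1.5.
The 2 values of 81 occupy positions 3–4 → average rank (3+4)/2 = 3.5.
Sample 1 values → pooled ranks: 78→5, 81→3.5, 81→3.5, 82→1.5
Rank sum = 5 + 3.5 + 3.5 + 1.5 = 13.5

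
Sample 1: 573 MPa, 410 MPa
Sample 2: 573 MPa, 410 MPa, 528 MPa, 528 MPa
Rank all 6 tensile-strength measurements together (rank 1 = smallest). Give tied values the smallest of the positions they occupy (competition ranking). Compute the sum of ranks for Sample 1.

6

Sorted (ascending): 410, 410, 528, 528, 573, 573
The 2 values of 410 occupy positions 1–2 → each gets rank 1.
The 2 values of 528 occupy positions 3–4 → each gets rank 3.
The 2 values of 573 occupy positions 5–6 → each gets rank 5.
Sample 1 values → pooled ranks: 573→5, 410→1
Rank sum = 5 + 1 = 6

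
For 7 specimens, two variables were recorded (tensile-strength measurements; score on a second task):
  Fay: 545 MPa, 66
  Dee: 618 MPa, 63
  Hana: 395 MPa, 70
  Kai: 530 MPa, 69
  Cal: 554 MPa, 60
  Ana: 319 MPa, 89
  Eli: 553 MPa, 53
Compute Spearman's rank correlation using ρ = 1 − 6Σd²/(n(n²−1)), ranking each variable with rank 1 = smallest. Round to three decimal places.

-0.857

Ranks of variable 1: 4, 7, 2, 3, 6, 1, 5
Ranks of variable 2: 4, 3, 6, 5, 2, 7, 1
d = r₁ − r₂: 0, 4, -4, -2, 4, -6, 4
d²: 0, 16, 16, 4, 16, 36, 16; Σd² = 104
ρ = 1 − 6·104/(7·48) = 1 − 624/336 = -0.857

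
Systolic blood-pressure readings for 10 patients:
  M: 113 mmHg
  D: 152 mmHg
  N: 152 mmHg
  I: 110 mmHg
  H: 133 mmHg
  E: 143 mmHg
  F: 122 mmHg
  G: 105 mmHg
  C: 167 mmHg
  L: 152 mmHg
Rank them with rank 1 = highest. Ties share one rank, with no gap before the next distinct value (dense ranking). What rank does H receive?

4

Sorted (descending): 167, 152, 152, 152, 143, 133, 122, 113, 110, 105
The 3 values of 152 share dense rank 2.
Remaining distinct values take the next consecutive integers.
H has value 133 mmHg → rank 4.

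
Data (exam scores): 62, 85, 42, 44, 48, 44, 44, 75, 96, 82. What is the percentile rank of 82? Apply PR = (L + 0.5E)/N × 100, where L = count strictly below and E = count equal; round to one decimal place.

75.0

N = 10.
Strictly below 82: 7. Equal to 82: 1.
PR = (7 + 0.5·1)/10 × 100 = 75.0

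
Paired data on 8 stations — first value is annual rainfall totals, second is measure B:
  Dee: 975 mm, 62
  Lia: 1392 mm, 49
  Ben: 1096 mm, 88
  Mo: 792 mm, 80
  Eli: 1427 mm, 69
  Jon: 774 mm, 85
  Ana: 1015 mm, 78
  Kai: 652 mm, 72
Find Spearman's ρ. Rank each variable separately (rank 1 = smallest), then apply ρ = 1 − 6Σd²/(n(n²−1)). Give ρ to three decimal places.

-0.333

Ranks of variable 1: 4, 7, 6, 3, 8, 2, 5, 1
Ranks of variable 2: 2, 1, 8, 6, 3, 7, 5, 4
d = r₁ − r₂: 2, 6, -2, -3, 5, -5, 0, -3
d²: 4, 36, 4, 9, 25, 25, 0, 9; Σd² = 112
ρ = 1 − 6·112/(8·63) = 1 − 672/504 = -0.333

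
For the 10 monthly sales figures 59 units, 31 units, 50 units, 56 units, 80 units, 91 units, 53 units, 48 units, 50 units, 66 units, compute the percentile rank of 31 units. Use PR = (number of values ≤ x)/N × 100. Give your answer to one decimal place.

N = 10.
Strictly below 31: 0. Equal to 31: 1.
PR = 1/10 × 100 = 10.0

10.0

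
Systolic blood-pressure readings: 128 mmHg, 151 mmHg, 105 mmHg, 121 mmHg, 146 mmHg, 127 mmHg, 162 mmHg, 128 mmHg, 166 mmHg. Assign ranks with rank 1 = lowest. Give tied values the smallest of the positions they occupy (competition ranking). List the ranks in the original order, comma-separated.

Sorted (ascending): 105, 121, 127, 128, 128, 146, 151, 162, 166
The 2 values of 128 occupy positions 4–5 → each gets rank 4.

4, 7, 1, 2, 6, 3, 8, 4, 9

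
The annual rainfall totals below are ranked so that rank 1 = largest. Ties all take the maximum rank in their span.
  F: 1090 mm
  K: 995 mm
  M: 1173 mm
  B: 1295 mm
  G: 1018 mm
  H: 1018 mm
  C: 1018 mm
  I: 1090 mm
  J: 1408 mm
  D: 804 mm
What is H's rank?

Sorted (descending): 1408, 1295, 1173, 1090, 1090, 1018, 1018, 1018, 995, 804
The 2 values of 1090 occupy positions 4–5 → each gets rank 5.
The 3 values of 1018 occupy positions 6–8 → each gets rank 8.
H has value 1018 mm → rank 8.

8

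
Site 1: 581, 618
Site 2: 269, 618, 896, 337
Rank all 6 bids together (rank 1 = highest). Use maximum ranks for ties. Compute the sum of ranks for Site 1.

Sorted (descending): 896, 618, 618, 581, 337, 269
The 2 values of 618 occupy positions 2–3 → each gets rank 3.
Site 1 values → pooled ranks: 581→4, 618→3
Rank sum = 4 + 3 = 7

7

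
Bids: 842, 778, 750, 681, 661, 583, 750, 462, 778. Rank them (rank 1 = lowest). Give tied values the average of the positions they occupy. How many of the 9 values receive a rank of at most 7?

6

Sorted (ascending): 462, 583, 661, 681, 750, 750, 778, 778, 842
The 2 values of 750 occupy positions 5–6 → average rank (5+6)/2 = 5.5.
The 2 values of 778 occupy positions 7–8 → average rank (7+8)/2 = 7.5.
Ranks ≤ 7: {1, 2, 3, 4, 5.5, 5.5} → 6 values.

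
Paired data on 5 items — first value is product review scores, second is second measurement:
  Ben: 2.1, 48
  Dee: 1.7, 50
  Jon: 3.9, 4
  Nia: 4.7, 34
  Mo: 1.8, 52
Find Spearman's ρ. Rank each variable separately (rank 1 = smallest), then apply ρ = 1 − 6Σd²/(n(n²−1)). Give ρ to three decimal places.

Ranks of variable 1: 3, 1, 4, 5, 2
Ranks of variable 2: 3, 4, 1, 2, 5
d = r₁ − r₂: 0, -3, 3, 3, -3
d²: 0, 9, 9, 9, 9; Σd² = 36
ρ = 1 − 6·36/(5·24) = 1 − 216/120 = -0.800

-0.800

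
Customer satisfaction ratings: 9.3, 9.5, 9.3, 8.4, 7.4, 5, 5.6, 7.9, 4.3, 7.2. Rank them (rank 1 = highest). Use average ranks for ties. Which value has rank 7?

7.2

Sorted (descending): 9.5, 9.3, 9.3, 8.4, 7.9, 7.4, 7.2, 5.6, 5, 4.3
The 2 values of 9.3 occupy positions 2–3 → average rank (2+3)/2 = 2.5.
Rank 7 → value 7.2.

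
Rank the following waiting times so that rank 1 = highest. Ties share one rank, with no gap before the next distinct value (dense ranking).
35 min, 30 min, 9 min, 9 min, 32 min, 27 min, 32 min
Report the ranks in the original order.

Sorted (descending): 35, 32, 32, 30, 27, 9, 9
The 2 values of 32 share dense rank 2.
The 2 values of 9 share dense rank 5.
Remaining distinct values take the next consecutive integers.

1, 3, 5, 5, 2, 4, 2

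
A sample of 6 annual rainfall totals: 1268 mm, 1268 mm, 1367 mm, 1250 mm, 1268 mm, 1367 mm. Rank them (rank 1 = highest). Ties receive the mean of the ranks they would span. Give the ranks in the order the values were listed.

4, 4, 1.5, 6, 4, 1.5

Sorted (descending): 1367, 1367, 1268, 1268, 1268, 1250
The 2 values of 1367 occupy positions 1–2 → average rank (1+2)/2 = 1.5.
The 3 values of 1268 occupy positions 3–5 → average rank 4.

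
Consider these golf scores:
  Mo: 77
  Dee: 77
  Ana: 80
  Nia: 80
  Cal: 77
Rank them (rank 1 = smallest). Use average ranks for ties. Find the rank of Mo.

2

Sorted (ascending): 77, 77, 77, 80, 80
The 3 values of 77 occupy positions 1–3 → average rank 2.
The 2 values of 80 occupy positions 4–5 → average rank (4+5)/2 = 4.5.
Mo has value 77 → rank 2.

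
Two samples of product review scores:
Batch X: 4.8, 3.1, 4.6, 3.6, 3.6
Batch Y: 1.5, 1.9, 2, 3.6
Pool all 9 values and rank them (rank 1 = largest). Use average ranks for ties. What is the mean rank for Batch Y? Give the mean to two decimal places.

7.00

Sorted (descending): 4.8, 4.6, 3.6, 3.6, 3.6, 3.1, 2, 1.9, 1.5
The 3 values of 3.6 occupy positions 3–5 → average rank 4.
Batch Y values → pooled ranks: 1.5→9, 1.9→8, 2→7, 3.6→4
Mean rank = (9 + 8 + 7 + 4) / 4 = 7.00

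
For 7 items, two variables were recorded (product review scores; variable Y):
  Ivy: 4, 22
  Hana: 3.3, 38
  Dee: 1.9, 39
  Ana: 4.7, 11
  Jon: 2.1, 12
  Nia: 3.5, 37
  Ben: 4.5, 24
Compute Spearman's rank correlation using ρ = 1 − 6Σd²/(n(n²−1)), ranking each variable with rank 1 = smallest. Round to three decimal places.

Ranks of variable 1: 5, 3, 1, 7, 2, 4, 6
Ranks of variable 2: 3, 6, 7, 1, 2, 5, 4
d = r₁ − r₂: 2, -3, -6, 6, 0, -1, 2
d²: 4, 9, 36, 36, 0, 1, 4; Σd² = 90
ρ = 1 − 6·90/(7·48) = 1 − 540/336 = -0.607

-0.607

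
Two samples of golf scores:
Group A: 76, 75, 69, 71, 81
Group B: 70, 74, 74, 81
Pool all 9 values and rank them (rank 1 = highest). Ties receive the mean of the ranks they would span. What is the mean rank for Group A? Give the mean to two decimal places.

4.90

Sorted (descending): 81, 81, 76, 75, 74, 74, 71, 70, 69
The 2 values of 81 occupy positions 1–2 → average rank (1+2)/2 = 1.5.
The 2 values of 74 occupy positions 5–6 → average rank (5+6)/2 = 5.5.
Group A values → pooled ranks: 76→3, 75→4, 69→9, 71→7, 81→1.5
Mean rank = (3 + 4 + 9 + 7 + 1.5) / 5 = 4.90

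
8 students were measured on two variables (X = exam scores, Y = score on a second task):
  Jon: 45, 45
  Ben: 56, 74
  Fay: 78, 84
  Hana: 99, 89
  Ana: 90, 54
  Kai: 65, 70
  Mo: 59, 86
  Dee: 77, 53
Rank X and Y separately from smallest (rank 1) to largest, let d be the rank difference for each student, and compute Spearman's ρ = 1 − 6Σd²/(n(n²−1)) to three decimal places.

0.405

Ranks of variable 1: 1, 2, 6, 8, 7, 4, 3, 5
Ranks of variable 2: 1, 5, 6, 8, 3, 4, 7, 2
d = r₁ − r₂: 0, -3, 0, 0, 4, 0, -4, 3
d²: 0, 9, 0, 0, 16, 0, 16, 9; Σd² = 50
ρ = 1 − 6·50/(8·63) = 1 − 300/504 = 0.405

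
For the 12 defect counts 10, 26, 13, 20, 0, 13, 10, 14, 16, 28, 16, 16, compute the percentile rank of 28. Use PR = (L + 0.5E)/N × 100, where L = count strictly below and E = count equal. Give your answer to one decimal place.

95.8

N = 12.
Strictly below 28: 11. Equal to 28: 1.
PR = (11 + 0.5·1)/12 × 100 = 95.8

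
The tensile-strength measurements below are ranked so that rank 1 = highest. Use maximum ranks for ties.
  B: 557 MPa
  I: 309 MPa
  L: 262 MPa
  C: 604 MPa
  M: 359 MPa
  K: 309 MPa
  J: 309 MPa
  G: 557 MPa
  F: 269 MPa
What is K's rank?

7

Sorted (descending): 604, 557, 557, 359, 309, 309, 309, 269, 262
The 2 values of 557 occupy positions 2–3 → each gets rank 3.
The 3 values of 309 occupy positions 5–7 → each gets rank 7.
K has value 309 MPa → rank 7.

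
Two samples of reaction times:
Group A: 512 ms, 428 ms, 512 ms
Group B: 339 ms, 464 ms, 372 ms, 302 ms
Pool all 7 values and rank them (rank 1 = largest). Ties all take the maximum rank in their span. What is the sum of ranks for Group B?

21

Sorted (descending): 512, 512, 464, 428, 372, 339, 302
The 2 values of 512 occupy positions 1–2 → each gets rank 2.
Group B values → pooled ranks: 339→6, 464→3, 372→5, 302→7
Rank sum = 6 + 3 + 5 + 7 = 21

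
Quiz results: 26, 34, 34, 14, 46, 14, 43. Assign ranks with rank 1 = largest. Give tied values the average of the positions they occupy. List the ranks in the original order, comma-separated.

5, 3.5, 3.5, 6.5, 1, 6.5, 2

Sorted (descending): 46, 43, 34, 34, 26, 14, 14
The 2 values of 34 occupy positions 3–4 → average rank (3+4)/2 = 3.5.
The 2 values of 14 occupy positions 6–7 → average rank (6+7)/2 = 6.5.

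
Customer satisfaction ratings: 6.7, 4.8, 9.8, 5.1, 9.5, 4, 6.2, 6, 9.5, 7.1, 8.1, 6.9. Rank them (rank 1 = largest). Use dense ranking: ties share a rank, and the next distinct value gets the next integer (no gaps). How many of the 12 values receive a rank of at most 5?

Sorted (descending): 9.8, 9.5, 9.5, 8.1, 7.1, 6.9, 6.7, 6.2, 6, 5.1, 4.8, 4
The 2 values of 9.5 share dense rank 2.
Remaining distinct values take the next consecutive integers.
Ranks ≤ 5: {1, 2, 2, 3, 4, 5} → 6 values.

6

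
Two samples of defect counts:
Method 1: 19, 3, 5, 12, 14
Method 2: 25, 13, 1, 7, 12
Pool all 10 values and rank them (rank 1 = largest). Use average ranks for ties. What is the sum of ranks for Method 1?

27.5

Sorted (descending): 25, 19, 14, 13, 12, 12, 7, 5, 3, 1
The 2 values of 12 occupy positions 5–6 → average rank (5+6)/2 = 5.5.
Method 1 values → pooled ranks: 19→2, 3→9, 5→8, 12→5.5, 14→3
Rank sum = 2 + 9 + 8 + 5.5 + 3 = 27.5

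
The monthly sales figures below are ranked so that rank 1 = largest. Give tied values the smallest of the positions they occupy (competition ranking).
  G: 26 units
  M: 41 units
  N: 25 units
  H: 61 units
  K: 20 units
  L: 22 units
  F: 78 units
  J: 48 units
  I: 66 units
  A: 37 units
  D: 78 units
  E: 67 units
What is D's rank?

1

Sorted (descending): 78, 78, 67, 66, 61, 48, 41, 37, 26, 25, 22, 20
The 2 values of 78 occupy positions 1–2 → each gets rank 1.
D has value 78 units → rank 1.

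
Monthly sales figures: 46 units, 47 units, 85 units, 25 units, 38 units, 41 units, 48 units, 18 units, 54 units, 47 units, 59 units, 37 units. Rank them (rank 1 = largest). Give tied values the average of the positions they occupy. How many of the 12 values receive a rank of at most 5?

Sorted (descending): 85, 59, 54, 48, 47, 47, 46, 41, 38, 37, 25, 18
The 2 values of 47 occupy positions 5–6 → average rank (5+6)/2 = 5.5.
Ranks ≤ 5: {1, 2, 3, 4} → 4 values.

4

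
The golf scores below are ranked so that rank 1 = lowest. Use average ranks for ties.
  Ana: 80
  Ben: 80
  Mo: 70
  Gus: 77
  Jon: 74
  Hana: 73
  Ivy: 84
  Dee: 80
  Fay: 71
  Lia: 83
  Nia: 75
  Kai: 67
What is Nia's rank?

6

Sorted (ascending): 67, 70, 71, 73, 74, 75, 77, 80, 80, 80, 83, 84
The 3 values of 80 occupy positions 8–10 → average rank 9.
Nia has value 75 → rank 6.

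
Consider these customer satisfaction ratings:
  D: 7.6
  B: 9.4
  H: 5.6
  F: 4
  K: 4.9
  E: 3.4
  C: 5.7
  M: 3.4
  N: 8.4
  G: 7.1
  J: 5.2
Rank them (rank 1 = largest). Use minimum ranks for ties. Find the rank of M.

Sorted (descending): 9.4, 8.4, 7.6, 7.1, 5.7, 5.6, 5.2, 4.9, 4, 3.4, 3.4
The 2 values of 3.4 occupy positions 10–11 → each gets rank 10.
M has value 3.4 → rank 10.

10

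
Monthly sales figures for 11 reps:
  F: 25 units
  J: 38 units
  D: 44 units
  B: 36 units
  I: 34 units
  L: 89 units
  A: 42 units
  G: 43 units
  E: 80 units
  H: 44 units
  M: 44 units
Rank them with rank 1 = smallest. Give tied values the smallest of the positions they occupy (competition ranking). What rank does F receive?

Sorted (ascending): 25, 34, 36, 38, 42, 43, 44, 44, 44, 80, 89
The 3 values of 44 occupy positions 7–9 → each gets rank 7.
F has value 25 units → rank 1.

1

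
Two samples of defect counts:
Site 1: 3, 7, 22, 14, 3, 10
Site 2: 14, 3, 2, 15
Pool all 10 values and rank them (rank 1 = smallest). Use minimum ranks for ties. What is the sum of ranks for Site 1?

32

Sorted (ascending): 2, 3, 3, 3, 7, 10, 14, 14, 15, 22
The 3 values of 3 occupy positions 2–4 → each gets rank 2.
The 2 values of 14 occupy positions 7–8 → each gets rank 7.
Site 1 values → pooled ranks: 3→2, 7→5, 22→10, 14→7, 3→2, 10→6
Rank sum = 2 + 5 + 10 + 7 + 2 + 6 = 32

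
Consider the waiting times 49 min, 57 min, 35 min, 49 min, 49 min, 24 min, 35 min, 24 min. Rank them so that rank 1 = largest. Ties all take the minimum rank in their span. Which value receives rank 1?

57

Sorted (descending): 57, 49, 49, 49, 35, 35, 24, 24
The 3 values of 49 occupy positions 2–4 → each gets rank 2.
The 2 values of 35 occupy positions 5–6 → each gets rank 5.
The 2 values of 24 occupy positions 7–8 → each gets rank 7.
Rank 1 → value 57.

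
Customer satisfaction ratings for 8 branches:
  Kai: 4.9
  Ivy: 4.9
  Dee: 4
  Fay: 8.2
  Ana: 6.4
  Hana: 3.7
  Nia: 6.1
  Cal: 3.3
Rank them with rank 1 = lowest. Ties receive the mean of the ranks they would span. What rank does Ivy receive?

4.5

Sorted (ascending): 3.3, 3.7, 4, 4.9, 4.9, 6.1, 6.4, 8.2
The 2 values of 4.9 occupy positions 4–5 → average rank (4+5)/2 = 4.5.
Ivy has value 4.9 → rank 4.5.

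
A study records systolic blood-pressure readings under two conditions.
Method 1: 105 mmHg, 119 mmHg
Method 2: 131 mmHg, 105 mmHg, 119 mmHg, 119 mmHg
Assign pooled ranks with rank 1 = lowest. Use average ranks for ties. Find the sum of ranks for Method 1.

Sorted (ascending): 105, 105, 119, 119, 119, 131
The 2 values of 105 occupy positions 1–2 → average rank (1+2)/2 = 1.5.
The 3 values of 119 occupy positions 3–5 → average rank 4.
Method 1 values → pooled ranks: 105→1.5, 119→4
Rank sum = 1.5 + 4 = 5.5

5.5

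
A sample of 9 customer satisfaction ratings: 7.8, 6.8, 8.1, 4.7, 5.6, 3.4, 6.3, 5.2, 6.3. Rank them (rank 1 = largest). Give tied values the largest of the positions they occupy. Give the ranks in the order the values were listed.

Sorted (descending): 8.1, 7.8, 6.8, 6.3, 6.3, 5.6, 5.2, 4.7, 3.4
The 2 values of 6.3 occupy positions 4–5 → each gets rank 5.

2, 3, 1, 8, 6, 9, 5, 7, 5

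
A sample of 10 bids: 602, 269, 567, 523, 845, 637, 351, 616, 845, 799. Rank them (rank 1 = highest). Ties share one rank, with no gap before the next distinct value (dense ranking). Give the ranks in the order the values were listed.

Sorted (descending): 845, 845, 799, 637, 616, 602, 567, 523, 351, 269
The 2 values of 845 share dense rank 1.
Remaining distinct values take the next consecutive integers.

5, 9, 6, 7, 1, 3, 8, 4, 1, 2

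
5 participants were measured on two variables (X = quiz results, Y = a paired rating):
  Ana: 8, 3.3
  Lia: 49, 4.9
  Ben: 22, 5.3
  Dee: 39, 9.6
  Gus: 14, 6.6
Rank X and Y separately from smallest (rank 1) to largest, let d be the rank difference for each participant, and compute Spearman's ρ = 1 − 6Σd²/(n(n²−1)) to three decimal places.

0.300

Ranks of variable 1: 1, 5, 3, 4, 2
Ranks of variable 2: 1, 2, 3, 5, 4
d = r₁ − r₂: 0, 3, 0, -1, -2
d²: 0, 9, 0, 1, 4; Σd² = 14
ρ = 1 − 6·14/(5·24) = 1 − 84/120 = 0.300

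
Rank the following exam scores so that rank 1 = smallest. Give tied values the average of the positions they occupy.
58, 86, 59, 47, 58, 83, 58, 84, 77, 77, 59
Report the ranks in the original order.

3, 11, 5.5, 1, 3, 9, 3, 10, 7.5, 7.5, 5.5

Sorted (ascending): 47, 58, 58, 58, 59, 59, 77, 77, 83, 84, 86
The 3 values of 58 occupy positions 2–4 → average rank 3.
The 2 values of 59 occupy positions 5–6 → average rank (5+6)/2 = 5.5.
The 2 values of 77 occupy positions 7–8 → average rank (7+8)/2 = 7.5.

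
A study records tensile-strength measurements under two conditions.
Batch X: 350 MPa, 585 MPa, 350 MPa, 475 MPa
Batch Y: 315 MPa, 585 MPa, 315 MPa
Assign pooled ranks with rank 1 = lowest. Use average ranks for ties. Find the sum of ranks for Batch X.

18.5

Sorted (ascending): 315, 315, 350, 350, 475, 585, 585
The 2 values of 315 occupy positions 1–2 → average rank (1+2)/2 = 1.5.
The 2 values of 350 occupy positions 3–4 → average rank (3+4)/2 = 3.5.
The 2 values of 585 occupy positions 6–7 → average rank (6+7)/2 = 6.5.
Batch X values → pooled ranks: 350→3.5, 585→6.5, 350→3.5, 475→5
Rank sum = 3.5 + 6.5 + 3.5 + 5 = 18.5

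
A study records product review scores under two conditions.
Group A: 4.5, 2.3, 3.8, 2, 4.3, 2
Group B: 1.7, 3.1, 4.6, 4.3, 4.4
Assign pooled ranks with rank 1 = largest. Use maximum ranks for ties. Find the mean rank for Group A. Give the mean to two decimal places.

Sorted (descending): 4.6, 4.5, 4.4, 4.3, 4.3, 3.8, 3.1, 2.3, 2, 2, 1.7
The 2 values of 4.3 occupy positions 4–5 → each gets rank 5.
The 2 values of 2 occupy positions 9–10 → each gets rank 10.
Group A values → pooled ranks: 4.5→2, 2.3→8, 3.8→6, 2→10, 4.3→5, 2→10
Mean rank = (2 + 8 + 6 + 10 + 5 + 10) / 6 = 6.83

6.83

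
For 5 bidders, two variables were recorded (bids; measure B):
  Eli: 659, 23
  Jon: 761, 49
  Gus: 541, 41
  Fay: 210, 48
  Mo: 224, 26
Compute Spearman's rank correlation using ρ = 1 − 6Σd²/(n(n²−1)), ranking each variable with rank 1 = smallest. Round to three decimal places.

Ranks of variable 1: 4, 5, 3, 1, 2
Ranks of variable 2: 1, 5, 3, 4, 2
d = r₁ − r₂: 3, 0, 0, -3, 0
d²: 9, 0, 0, 9, 0; Σd² = 18
ρ = 1 − 6·18/(5·24) = 1 − 108/120 = 0.100

0.100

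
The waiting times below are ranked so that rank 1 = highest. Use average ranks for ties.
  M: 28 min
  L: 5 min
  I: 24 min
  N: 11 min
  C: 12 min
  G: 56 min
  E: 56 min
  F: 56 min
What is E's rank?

Sorted (descending): 56, 56, 56, 28, 24, 12, 11, 5
The 3 values of 56 occupy positions 1–3 → average rank 2.
E has value 56 min → rank 2.

2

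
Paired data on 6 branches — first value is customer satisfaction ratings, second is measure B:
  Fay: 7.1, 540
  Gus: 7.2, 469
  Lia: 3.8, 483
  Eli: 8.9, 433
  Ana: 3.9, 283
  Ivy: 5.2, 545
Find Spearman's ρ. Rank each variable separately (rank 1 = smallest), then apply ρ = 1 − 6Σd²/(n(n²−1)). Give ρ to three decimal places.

-0.143

Ranks of variable 1: 4, 5, 1, 6, 2, 3
Ranks of variable 2: 5, 3, 4, 2, 1, 6
d = r₁ − r₂: -1, 2, -3, 4, 1, -3
d²: 1, 4, 9, 16, 1, 9; Σd² = 40
ρ = 1 − 6·40/(6·35) = 1 − 240/210 = -0.143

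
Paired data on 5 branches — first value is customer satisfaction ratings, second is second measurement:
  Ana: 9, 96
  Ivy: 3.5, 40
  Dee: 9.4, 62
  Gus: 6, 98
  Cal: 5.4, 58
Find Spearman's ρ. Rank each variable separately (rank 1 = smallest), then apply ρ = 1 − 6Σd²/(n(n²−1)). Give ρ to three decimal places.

Ranks of variable 1: 4, 1, 5, 3, 2
Ranks of variable 2: 4, 1, 3, 5, 2
d = r₁ − r₂: 0, 0, 2, -2, 0
d²: 0, 0, 4, 4, 0; Σd² = 8
ρ = 1 − 6·8/(5·24) = 1 − 48/120 = 0.600

0.600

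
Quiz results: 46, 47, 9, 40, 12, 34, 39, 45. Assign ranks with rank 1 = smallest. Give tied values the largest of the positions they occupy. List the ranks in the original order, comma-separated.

Sorted (ascending): 9, 12, 34, 39, 40, 45, 46, 47
No ties — each value takes its position as its rank.

7, 8, 1, 5, 2, 3, 4, 6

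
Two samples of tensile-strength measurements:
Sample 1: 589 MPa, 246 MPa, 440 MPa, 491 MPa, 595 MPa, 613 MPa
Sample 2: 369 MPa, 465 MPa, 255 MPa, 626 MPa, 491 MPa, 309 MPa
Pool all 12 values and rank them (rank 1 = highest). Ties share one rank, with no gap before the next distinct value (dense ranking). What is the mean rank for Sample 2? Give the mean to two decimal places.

Sorted (descending): 626, 613, 595, 589, 491, 491, 465, 440, 369, 309, 255, 246
The 2 values of 491 share dense rank 5.
Remaining distinct values take the next consecutive integers.
Sample 2 values → pooled ranks: 369→8, 465→6, 255→10, 626→1, 491→5, 309→9
Mean rank = (8 + 6 + 10 + 1 + 5 + 9) / 6 = 6.50

6.50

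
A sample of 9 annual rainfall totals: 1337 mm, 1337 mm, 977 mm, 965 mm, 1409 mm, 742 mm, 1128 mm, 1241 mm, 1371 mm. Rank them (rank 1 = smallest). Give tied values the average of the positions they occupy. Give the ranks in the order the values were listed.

Sorted (ascending): 742, 965, 977, 1128, 1241, 1337, 1337, 1371, 1409
The 2 values of 1337 occupy positions 6–7 → average rank (6+7)/2 = 6.5.

6.5, 6.5, 3, 2, 9, 1, 4, 5, 8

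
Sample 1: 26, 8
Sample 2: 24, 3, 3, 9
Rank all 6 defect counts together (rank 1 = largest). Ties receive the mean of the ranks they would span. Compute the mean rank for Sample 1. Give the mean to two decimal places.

2.50

Sorted (descending): 26, 24, 9, 8, 3, 3
The 2 values of 3 occupy positions 5–6 → average rank (5+6)/2 = 5.5.
Sample 1 values → pooled ranks: 26→1, 8→4
Mean rank = (1 + 4) / 2 = 2.50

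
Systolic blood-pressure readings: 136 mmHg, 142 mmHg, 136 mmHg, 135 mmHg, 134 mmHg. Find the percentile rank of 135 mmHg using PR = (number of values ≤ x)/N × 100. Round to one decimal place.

N = 5.
Strictly below 135: 1. Equal to 135: 1.
PR = 2/5 × 100 = 40.0

40.0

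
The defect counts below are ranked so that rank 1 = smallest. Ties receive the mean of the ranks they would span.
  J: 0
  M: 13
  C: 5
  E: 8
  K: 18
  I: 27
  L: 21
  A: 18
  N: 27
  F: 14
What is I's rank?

9.5

Sorted (ascending): 0, 5, 8, 13, 14, 18, 18, 21, 27, 27
The 2 values of 18 occupy positions 6–7 → average rank (6+7)/2 = 6.5.
The 2 values of 27 occupy positions 9–10 → average rank (9+10)/2 = 9.5.
I has value 27 → rank 9.5.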